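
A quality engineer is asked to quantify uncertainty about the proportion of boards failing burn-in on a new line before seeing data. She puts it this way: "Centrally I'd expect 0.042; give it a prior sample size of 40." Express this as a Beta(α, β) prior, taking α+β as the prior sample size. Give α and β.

α = 1.68, β = 38.32

Under the effective-sample-size interpretation, Beta(α, β) has prior mean α/(α+β) and prior sample size α+β.
So α+β = 40 and α/(α+β) = 0.042, giving α = 0.042·40 = 1.68 and β = 40 − 1.68 = 38.32.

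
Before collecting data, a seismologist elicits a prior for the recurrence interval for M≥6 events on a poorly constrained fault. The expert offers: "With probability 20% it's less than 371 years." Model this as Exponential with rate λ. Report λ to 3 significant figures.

P(T < 371.0) = 1 − e^(−λ·371.0) = 0.2, so λ = −ln(1−0.2)/371.0 = −ln(0.8)/371.0 = 0.000601.

λ ≈ 0.000601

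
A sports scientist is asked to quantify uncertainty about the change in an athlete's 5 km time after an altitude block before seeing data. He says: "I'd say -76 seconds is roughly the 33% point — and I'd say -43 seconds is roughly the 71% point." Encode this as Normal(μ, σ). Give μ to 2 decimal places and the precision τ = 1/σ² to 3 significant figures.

μ = -61.38, τ = 0.000906

For Normal(μ,σ), the p-quantile is μ + z_p·σ. Here z_{0.33} = -0.4399, z_{0.71} = 0.5534.
So -76 = μ − 0.4399σ and -43 = μ + 0.5534σ.
Subtracting: σ = (-43 − -76)/(0.5534 − (-0.4399)) = 33.22.
Then μ = -76 − (-0.4399)·33.22 = -61.38.
Precision τ = 1/σ² = 1/33.22² = 0.000906.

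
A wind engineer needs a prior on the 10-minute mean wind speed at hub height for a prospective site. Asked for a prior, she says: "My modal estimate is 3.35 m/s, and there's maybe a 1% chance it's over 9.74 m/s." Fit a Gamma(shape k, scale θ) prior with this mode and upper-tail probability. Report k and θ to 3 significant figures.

Gamma(k,θ) with k>1 has mode (k−1)θ, so θ = 3.35/(k−1).
Need P(X < 9.74) = 0.99 with θ tied to k this way. Start at k = 2, θ = 3.35: P(X<9.74) ≈ 0.787.
Too low — raise k to concentrate. Iterating converges to k ≈ 4.98.
Then θ = 3.35/(4.98−1) ≈ 0.841.

k ≈ 4.98, θ ≈ 0.841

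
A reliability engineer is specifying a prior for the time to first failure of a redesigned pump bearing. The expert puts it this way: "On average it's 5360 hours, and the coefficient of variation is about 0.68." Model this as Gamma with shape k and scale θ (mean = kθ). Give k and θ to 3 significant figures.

k ≈ 2.16, θ ≈ 2480

For Gamma(k, scale θ): mean = kθ, variance = kθ², so CV = 1/√k.
CV = 0.68, hence k = 1/CV² = 2.16.
Then θ = mean/k = 5360/2.16 = 2480.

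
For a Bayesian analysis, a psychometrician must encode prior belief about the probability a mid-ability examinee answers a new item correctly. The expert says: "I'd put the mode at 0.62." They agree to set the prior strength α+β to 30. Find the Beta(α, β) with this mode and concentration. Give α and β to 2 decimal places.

α = 18.36, β = 11.64

For α,β > 1 the Beta mode is (α−1)/(α+β−2). With α+β = 30, the mode is (α−1)/28.
Set (α−1)/28 = 0.62 → α = 1 + 0.62·28 = 18.36.
β = 30 − α = 11.64.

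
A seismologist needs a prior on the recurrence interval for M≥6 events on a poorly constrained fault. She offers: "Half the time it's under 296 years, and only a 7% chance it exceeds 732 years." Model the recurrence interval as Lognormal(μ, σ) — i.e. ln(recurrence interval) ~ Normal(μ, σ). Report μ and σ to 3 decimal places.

μ ≈ 5.690, σ ≈ 0.614

If T ~ Lognormal(μ,σ) then ln T ~ Normal(μ,σ), so the p-quantile of ln T is μ + z_p·σ.
ln(296) = 5.69 and ln(732) = 6.596; z_{0.5} = 0, z_{0.93} = 1.476.
σ = (6.596 − 5.69)/(1.476 − (0)) = 0.614.
μ = 5.69 − (0)·0.614 = 5.690.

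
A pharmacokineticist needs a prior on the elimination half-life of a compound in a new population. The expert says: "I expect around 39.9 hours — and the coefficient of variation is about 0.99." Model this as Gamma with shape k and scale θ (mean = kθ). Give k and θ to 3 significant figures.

k ≈ 1.02, θ ≈ 39.1

For Gamma(k, scale θ): mean = kθ, variance = kθ², so CV = 1/√k.
CV = 0.99, hence k = 1/CV² = 1.02.
Then θ = mean/k = 39.9/1.02 = 39.1.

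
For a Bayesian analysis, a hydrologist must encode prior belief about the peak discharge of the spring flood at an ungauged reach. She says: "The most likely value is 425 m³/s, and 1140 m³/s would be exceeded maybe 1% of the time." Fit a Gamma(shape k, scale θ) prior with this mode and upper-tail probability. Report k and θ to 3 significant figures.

Gamma(k,θ) with k>1 has mode (k−1)θ, so θ = 425/(k−1).
Need P(X < 1140) = 0.99 with θ tied to k this way. Start at k = 2, θ = 425: P(X<1140) ≈ 0.748.
Too low — raise k to concentrate. Iterating converges to k ≈ 5.75.
Then θ = 425/(5.75−1) ≈ 89.5.

k ≈ 5.75, θ ≈ 89.5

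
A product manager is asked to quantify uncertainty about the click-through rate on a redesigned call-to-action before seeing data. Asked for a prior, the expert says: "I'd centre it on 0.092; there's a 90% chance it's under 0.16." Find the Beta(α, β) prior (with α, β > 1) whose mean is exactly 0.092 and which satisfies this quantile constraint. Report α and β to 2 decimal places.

α ≈ 2.98, β ≈ 29.37

With mean 0.092 fixed, write α = 0.092s, β = 0.908s where s = α+β.
Need P(θ < 0.16) = 0.9 under Beta(0.092s, 0.908s). Normal approximation: (q−m)/√(m(1−m)/s) ≈ z_{0.9} = 1.28, so s ≈ 0.092·0.908·(1.28)²/(0.16−0.092)² = 29.7.
At s = 29.7: P(θ<0.16) ≈ 0.893. Adjusting to match 0.9 gives s ≈ 32.35.
So α = 0.092·32.35 ≈ 2.98, β = 0.908·32.35 ≈ 29.37.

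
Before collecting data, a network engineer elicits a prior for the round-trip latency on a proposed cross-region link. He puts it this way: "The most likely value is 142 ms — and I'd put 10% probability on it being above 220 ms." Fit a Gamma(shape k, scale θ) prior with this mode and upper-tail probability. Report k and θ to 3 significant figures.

k ≈ 10.8, θ ≈ 14.6

Gamma(k,θ) with k>1 has mode (k−1)θ, so θ = 142/(k−1).
Need P(X < 220) = 0.9 with θ tied to k this way. Start at k = 2, θ = 142: P(X<220) ≈ 0.459.
Too low — raise k to concentrate. Iterating converges to k ≈ 10.8.
Then θ = 142/(10.8−1) ≈ 14.6.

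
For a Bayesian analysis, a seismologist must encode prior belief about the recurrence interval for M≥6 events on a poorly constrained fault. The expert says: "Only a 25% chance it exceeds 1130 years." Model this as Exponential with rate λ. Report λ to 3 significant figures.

λ ≈ 0.00123

P(T > 1130.0) = e^(−λ·1130.0) = 0.25, so λ = −ln(0.25)/1130.0 = 0.00123.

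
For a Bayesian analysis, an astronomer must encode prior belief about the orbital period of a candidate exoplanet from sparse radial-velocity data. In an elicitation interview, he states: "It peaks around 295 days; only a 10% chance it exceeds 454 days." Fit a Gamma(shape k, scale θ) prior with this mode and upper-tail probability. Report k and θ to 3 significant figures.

Gamma(k,θ) with k>1 has mode (k−1)θ, so θ = 295/(k−1).
Need P(X < 454) = 0.9 with θ tied to k this way. Start at k = 2, θ = 295: P(X<454) ≈ 0.455.
Too low — raise k to concentrate. Iterating converges to k ≈ 11.
Then θ = 295/(11−1) ≈ 29.4.

k ≈ 11, θ ≈ 29.4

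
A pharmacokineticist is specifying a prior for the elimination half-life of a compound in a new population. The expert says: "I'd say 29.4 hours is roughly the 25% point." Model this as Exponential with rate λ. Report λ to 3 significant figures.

P(T < 29.4) = 1 − e^(−λ·29.4) = 0.25, so λ = −ln(1−0.25)/29.4 = −ln(0.75)/29.4 = 0.00979.

λ ≈ 0.00979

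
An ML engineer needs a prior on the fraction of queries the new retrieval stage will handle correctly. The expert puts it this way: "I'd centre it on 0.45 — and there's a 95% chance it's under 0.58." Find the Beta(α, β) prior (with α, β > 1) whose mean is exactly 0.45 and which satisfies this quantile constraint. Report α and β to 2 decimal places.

α ≈ 17.84, β ≈ 21.80

With mean 0.45 fixed, write α = 0.45s, β = 0.55s where s = α+β.
Need P(θ < 0.58) = 0.95 under Beta(0.45s, 0.55s). Normal approximation: (q−m)/√(m(1−m)/s) ≈ z_{0.95} = 1.64, so s ≈ 0.45·0.55·(1.64)²/(0.58−0.45)² = 39.6.
At s = 39.6: P(θ<0.58) ≈ 0.950. Adjusting to match 0.95 gives s ≈ 39.64.
So α = 0.45·39.64 ≈ 17.84, β = 0.55·39.64 ≈ 21.80.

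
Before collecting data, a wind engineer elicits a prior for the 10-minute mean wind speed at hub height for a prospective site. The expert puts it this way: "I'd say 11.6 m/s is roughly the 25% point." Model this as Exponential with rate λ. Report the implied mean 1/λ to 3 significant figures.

mean ≈ 40.3 m/s

P(T < 11.6) = 1 − e^(−λ·11.6) = 0.25, so λ = −ln(1−0.25)/11.6 = −ln(0.75)/11.6 = 0.0248.
Mean = 1/λ = 40.3 m/s.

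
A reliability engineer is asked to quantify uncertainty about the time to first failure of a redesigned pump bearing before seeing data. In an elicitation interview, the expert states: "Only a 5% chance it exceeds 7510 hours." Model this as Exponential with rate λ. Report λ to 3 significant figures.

λ ≈ 0.000399

P(T > 7510.0) = e^(−λ·7510.0) = 0.05, so λ = −ln(0.05)/7510.0 = 0.000399.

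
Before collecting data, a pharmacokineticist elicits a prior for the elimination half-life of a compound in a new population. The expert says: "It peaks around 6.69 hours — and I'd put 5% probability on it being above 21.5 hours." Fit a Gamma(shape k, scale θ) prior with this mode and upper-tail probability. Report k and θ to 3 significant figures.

k ≈ 2.92, θ ≈ 3.48

Gamma(k,θ) with k>1 has mode (k−1)θ, so θ = 6.69/(k−1).
Need P(X < 21.5) = 0.95 with θ tied to k this way. Start at k = 2, θ = 6.69: P(X<21.5) ≈ 0.831.
Too low — raise k to concentrate. Iterating converges to k ≈ 2.92.
Then θ = 6.69/(2.92−1) ≈ 3.48.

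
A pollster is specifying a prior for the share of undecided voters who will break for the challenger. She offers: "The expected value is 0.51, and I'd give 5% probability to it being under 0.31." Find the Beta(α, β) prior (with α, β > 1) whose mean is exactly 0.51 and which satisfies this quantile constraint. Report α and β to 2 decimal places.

α ≈ 8.22, β ≈ 7.90

With mean 0.51 fixed, write α = 0.51s, β = 0.49s where s = α+β.
Need P(θ < 0.31) = 0.05 under Beta(0.51s, 0.49s). Normal approximation: (q−m)/√(m(1−m)/s) ≈ z_{0.05} = -1.64, so s ≈ 0.51·0.49·(-1.64)²/(0.31−0.51)² = 16.9.
At s = 16.9: P(θ<0.31) ≈ 0.046. Adjusting to match 0.05 gives s ≈ 16.12.
So α = 0.51·16.12 ≈ 8.22, β = 0.49·16.12 ≈ 7.90.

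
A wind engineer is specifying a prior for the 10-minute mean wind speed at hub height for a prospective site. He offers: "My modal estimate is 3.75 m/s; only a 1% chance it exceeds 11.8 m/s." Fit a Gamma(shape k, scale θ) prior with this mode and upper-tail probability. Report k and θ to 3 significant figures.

Gamma(k,θ) with k>1 has mode (k−1)θ, so θ = 3.75/(k−1).
Need P(X < 11.8) = 0.99 with θ tied to k this way. Start at k = 2, θ = 3.75: P(X<11.8) ≈ 0.822.
Too low — raise k to concentrate. Iterating converges to k ≈ 4.39.
Then θ = 3.75/(4.39−1) ≈ 1.11.

k ≈ 4.39, θ ≈ 1.11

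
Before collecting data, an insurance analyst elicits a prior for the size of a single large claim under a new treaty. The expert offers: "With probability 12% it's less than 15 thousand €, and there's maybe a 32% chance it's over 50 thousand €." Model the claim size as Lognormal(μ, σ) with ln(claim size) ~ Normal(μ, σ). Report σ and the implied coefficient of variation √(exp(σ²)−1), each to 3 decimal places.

σ ≈ 0.733, CV ≈ 0.843

If T ~ Lognormal(μ,σ) then ln T ~ Normal(μ,σ), so the p-quantile of ln T is μ + z_p·σ.
ln(15) = 2.708 and ln(50) = 3.912; z_{0.12} = -1.175, z_{0.68} = 0.4677.
σ = (3.912 − 2.708)/(0.4677 − (-1.175)) = 0.733.
μ = 2.708 − (-1.175)·0.733 = 3.569.
CV = √(exp(σ²)−1) = √(exp(0.5372)−1) = 0.843.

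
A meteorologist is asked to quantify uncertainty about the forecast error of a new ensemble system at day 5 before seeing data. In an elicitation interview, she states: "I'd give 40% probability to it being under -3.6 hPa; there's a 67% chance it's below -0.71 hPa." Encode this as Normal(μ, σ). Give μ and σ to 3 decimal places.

For Normal(μ,σ), the p-quantile is μ + z_p·σ. Here z_{0.4} = -0.2533, z_{0.67} = 0.4399.
So -3.6 = μ − 0.2533σ and -0.71 = μ + 0.4399σ.
Subtracting: σ = (-0.71 − -3.6)/(0.4399 − (-0.2533)) = 4.169.
Then μ = -3.6 − (-0.2533)·4.169 = -2.544.

μ = -2.544, σ = 4.169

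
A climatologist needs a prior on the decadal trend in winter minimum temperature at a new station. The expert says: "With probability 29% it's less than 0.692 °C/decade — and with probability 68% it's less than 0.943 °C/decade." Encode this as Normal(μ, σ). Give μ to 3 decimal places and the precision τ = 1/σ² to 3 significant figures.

For Normal(μ,σ), the p-quantile is μ + z_p·σ. Here z_{0.29} = -0.5534, z_{0.68} = 0.4677.
So 0.692 = μ − 0.5534σ and 0.943 = μ + 0.4677σ.
Subtracting: σ = (0.943 − 0.692)/(0.4677 − (-0.5534)) = 0.246.
Then μ = 0.692 − (-0.5534)·0.246 = 0.828.
Precision τ = 1/σ² = 1/0.2458² = 16.5.

μ = 0.828, τ = 16.5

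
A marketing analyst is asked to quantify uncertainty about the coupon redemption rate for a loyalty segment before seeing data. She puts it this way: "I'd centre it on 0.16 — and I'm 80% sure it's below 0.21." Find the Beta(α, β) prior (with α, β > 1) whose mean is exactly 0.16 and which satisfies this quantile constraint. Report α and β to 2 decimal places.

α ≈ 5.49, β ≈ 28.83

With mean 0.16 fixed, write α = 0.16s, β = 0.84s where s = α+β.
Need P(θ < 0.21) = 0.8 under Beta(0.16s, 0.84s). Normal approximation: (q−m)/√(m(1−m)/s) ≈ z_{0.8} = 0.842, so s ≈ 0.16·0.84·(0.842)²/(0.21−0.16)² = 38.1.
At s = 38.1: P(θ<0.21) ≈ 0.810. Adjusting to match 0.8 gives s ≈ 34.32.
So α = 0.16·34.32 ≈ 5.49, β = 0.84·34.32 ≈ 28.83.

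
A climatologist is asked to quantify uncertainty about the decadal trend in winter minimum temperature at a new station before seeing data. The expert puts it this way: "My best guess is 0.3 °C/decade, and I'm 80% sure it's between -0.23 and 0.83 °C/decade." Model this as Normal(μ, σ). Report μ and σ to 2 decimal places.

μ = 0.30, σ = 0.41

A symmetric 80% interval runs μ ± z·σ with z = 1.282.
Half-width = 0.53, so σ = 0.53/1.282 = 0.41.
μ is the stated best guess, 0.30.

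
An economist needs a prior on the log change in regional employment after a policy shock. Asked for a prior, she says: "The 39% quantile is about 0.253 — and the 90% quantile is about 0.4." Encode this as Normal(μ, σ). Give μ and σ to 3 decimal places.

For Normal(μ,σ), the p-quantile is μ + z_p·σ. Here z_{0.39} = -0.2793, z_{0.9} = 1.282.
So 0.253 = μ − 0.2793σ and 0.4 = μ + 1.282σ.
Subtracting: σ = (0.4 − 0.253)/(1.282 − (-0.2793)) = 0.094.
Then μ = 0.253 − (-0.2793)·0.094 = 0.279.

μ = 0.279, σ = 0.094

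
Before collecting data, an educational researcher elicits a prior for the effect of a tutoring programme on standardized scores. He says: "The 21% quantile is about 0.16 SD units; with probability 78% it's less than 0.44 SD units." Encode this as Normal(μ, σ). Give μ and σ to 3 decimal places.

For Normal(μ,σ), the p-quantile is μ + z_p·σ. Here z_{0.21} = -0.8064, z_{0.78} = 0.7722.
So 0.16 = μ − 0.8064σ and 0.44 = μ + 0.7722σ.
Subtracting: σ = (0.44 − 0.16)/(0.7722 − (-0.8064)) = 0.177.
Then μ = 0.16 − (-0.8064)·0.177 = 0.303.

μ = 0.303, σ = 0.177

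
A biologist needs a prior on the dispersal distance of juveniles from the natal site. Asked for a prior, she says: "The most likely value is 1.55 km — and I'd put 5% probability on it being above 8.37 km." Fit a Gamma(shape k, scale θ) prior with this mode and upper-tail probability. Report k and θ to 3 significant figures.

Gamma(k,θ) with k>1 has mode (k−1)θ, so θ = 1.55/(k−1).
Need P(X < 8.37) = 0.95 with θ tied to k this way. Start at k = 2, θ = 1.55: P(X<8.37) ≈ 0.971.
Too high — lower k to spread out. Iterating converges to k ≈ 1.83.
Then θ = 1.55/(1.83−1) ≈ 1.88.

k ≈ 1.83, θ ≈ 1.88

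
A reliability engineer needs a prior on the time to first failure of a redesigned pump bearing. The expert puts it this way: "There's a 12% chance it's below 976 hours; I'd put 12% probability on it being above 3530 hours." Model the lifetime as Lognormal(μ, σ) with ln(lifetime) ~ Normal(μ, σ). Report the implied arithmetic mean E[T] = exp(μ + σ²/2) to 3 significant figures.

If T ~ Lognormal(μ,σ) then ln T ~ Normal(μ,σ), so the p-quantile of ln T is μ + z_p·σ.
ln(976) = 6.883 and ln(3530) = 8.169; z_{0.12} = -1.175, z_{0.88} = 1.175.
σ = (8.169 − 6.883)/(1.175 − (-1.175)) = 0.547.
μ = 6.883 − (-1.175)·0.547 = 7.526.
E[T] = exp(μ + σ²/2) = exp(7.526 + 0.1496) = 2160 hours.

E[T] ≈ 2160 hours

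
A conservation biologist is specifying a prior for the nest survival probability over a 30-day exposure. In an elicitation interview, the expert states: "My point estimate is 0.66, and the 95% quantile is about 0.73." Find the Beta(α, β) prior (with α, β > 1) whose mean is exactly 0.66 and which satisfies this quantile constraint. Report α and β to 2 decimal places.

With mean 0.66 fixed, write α = 0.66s, β = 0.34s where s = α+β.
Need P(θ < 0.73) = 0.95 under Beta(0.66s, 0.34s). Normal approximation: (q−m)/√(m(1−m)/s) ≈ z_{0.95} = 1.64, so s ≈ 0.66·0.34·(1.64)²/(0.73−0.66)² = 123.9.
At s = 123.9: P(θ<0.73) ≈ 0.954. Adjusting to match 0.95 gives s ≈ 117.61.
So α = 0.66·117.61 ≈ 77.62, β = 0.34·117.61 ≈ 39.99.

α ≈ 77.62, β ≈ 39.99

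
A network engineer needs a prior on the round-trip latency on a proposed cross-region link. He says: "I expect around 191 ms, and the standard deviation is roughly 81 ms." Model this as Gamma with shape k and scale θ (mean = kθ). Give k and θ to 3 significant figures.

For Gamma(k, scale θ): mean = kθ, variance = kθ², so CV = 1/√k.
CV = SD/mean = 81/191 = 0.4241, hence k = 1/CV² = 5.56.
Then θ = mean/k = 191/5.56 = 34.4.

k ≈ 5.56, θ ≈ 34.4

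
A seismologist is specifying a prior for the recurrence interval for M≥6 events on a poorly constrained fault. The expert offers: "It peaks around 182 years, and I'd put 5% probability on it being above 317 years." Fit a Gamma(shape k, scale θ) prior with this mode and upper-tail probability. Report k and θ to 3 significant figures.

k ≈ 10.1, θ ≈ 20.1

Gamma(k,θ) with k>1 has mode (k−1)θ, so θ = 182/(k−1).
Need P(X < 317) = 0.95 with θ tied to k this way. Start at k = 2, θ = 182: P(X<317) ≈ 0.520.
Too low — raise k to concentrate. Iterating converges to k ≈ 10.1.
Then θ = 182/(10.1−1) ≈ 20.1.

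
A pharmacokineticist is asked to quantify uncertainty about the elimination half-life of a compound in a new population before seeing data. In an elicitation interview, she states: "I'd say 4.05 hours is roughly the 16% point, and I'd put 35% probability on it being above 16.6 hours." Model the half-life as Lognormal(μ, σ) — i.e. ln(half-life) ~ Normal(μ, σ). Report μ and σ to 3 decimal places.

If T ~ Lognormal(μ,σ) then ln T ~ Normal(μ,σ), so the p-quantile of ln T is μ + z_p·σ.
ln(4.05) = 1.399 and ln(16.6) = 2.809; z_{0.16} = -0.9945, z_{0.65} = 0.3853.
σ = (2.809 − 1.399)/(0.3853 − (-0.9945)) = 1.022.
μ = 1.399 − (-0.9945)·1.022 = 2.415.

μ ≈ 2.415, σ ≈ 1.022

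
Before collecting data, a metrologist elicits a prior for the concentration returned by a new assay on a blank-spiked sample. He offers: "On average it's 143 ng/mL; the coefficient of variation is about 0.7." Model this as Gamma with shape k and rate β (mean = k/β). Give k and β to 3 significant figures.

For Gamma(k, rate β): mean = k/β, variance = k/β², so CV = 1/√k.
CV = 0.7, hence k = 1/CV² = 2.04.
Then β = k/mean = 2.04/143 = 0.0143.

k ≈ 2.04, β ≈ 0.0143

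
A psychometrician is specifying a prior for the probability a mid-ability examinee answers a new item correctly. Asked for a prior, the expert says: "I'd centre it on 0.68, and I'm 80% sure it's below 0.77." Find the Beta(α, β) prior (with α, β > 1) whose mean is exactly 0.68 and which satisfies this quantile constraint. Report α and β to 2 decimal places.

α ≈ 13.37, β ≈ 6.29

With mean 0.68 fixed, write α = 0.68s, β = 0.32s where s = α+β.
Need P(θ < 0.77) = 0.8 under Beta(0.68s, 0.32s). Normal approximation: (q−m)/√(m(1−m)/s) ≈ z_{0.8} = 0.842, so s ≈ 0.68·0.32·(0.842)²/(0.77−0.68)² = 19.0.
At s = 19.0: P(θ<0.77) ≈ 0.795. Adjusting to match 0.8 gives s ≈ 19.66.
So α = 0.68·19.66 ≈ 13.37, β = 0.32·19.66 ≈ 6.29.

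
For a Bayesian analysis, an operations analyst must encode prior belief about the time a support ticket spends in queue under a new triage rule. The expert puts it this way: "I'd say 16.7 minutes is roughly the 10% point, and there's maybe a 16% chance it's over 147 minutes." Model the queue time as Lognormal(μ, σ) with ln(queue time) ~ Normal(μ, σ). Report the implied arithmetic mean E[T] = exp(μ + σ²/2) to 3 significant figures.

If T ~ Lognormal(μ,σ) then ln T ~ Normal(μ,σ), so the p-quantile of ln T is μ + z_p·σ.
ln(16.7) = 2.815 and ln(147) = 4.99; z_{0.1} = -1.282, z_{0.84} = 0.9945.
σ = (4.99 − 2.815)/(0.9945 − (-1.282)) = 0.956.
μ = 2.815 − (-1.282)·0.956 = 4.040.
E[T] = exp(μ + σ²/2) = exp(4.040 + 0.4566) = 89.7 minutes.

E[T] ≈ 89.7 minutes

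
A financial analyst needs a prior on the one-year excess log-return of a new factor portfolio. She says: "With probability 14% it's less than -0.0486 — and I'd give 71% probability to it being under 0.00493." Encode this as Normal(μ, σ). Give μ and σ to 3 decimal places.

μ = -0.013, σ = 0.033

For Normal(μ,σ), the p-quantile is μ + z_p·σ. Here z_{0.14} = -1.08, z_{0.71} = 0.5534.
So -0.0486 = μ − 1.08σ and 0.00493 = μ + 0.5534σ.
Subtracting: σ = (0.00493 − -0.0486)/(0.5534 − (-1.08)) = 0.033.
Then μ = -0.0486 − (-1.08)·0.033 = -0.013.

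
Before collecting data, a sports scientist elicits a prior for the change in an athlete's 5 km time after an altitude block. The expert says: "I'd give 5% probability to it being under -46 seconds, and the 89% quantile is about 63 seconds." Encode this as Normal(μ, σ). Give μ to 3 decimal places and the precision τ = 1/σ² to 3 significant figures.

The p-quantile of Normal(μ,σ) is μ + z_p·σ, with z_{0.05} = -1.645 and z_{0.89} = 1.227.
Eliminate σ: μ = (z₂·x₁ − z₁·x₂)/(z₂ − z₁) = (1.227·-46 − (-1.645)·63)/2.871 = 16.440.
Then σ = (x₂ − x₁)/(z₂ − z₁) = (63 − -46)/2.871 = 37.961.
Precision τ = 1/σ² = 1/37.96² = 0.000694.

μ = 16.440, τ = 0.000694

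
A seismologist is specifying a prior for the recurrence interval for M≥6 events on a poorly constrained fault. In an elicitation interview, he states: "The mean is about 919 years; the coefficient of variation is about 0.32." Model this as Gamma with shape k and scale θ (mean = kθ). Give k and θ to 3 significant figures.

k ≈ 9.77, θ ≈ 94.1

For Gamma(k, scale θ): mean = kθ, variance = kθ², so CV = 1/√k.
CV = 0.32, hence k = 1/CV² = 9.77.
Then θ = mean/k = 919/9.77 = 94.1.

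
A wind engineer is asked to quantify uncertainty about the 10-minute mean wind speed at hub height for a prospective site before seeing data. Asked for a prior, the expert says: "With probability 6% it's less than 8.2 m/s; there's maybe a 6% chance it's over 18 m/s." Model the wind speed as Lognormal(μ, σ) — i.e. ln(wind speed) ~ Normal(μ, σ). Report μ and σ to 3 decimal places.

If T ~ Lognormal(μ,σ) then ln T ~ Normal(μ,σ), so the p-quantile of ln T is μ + z_p·σ.
ln(8.2) = 2.104 and ln(18) = 2.89; z_{0.06} = -1.555, z_{0.94} = 1.555.
σ = (2.89 − 2.104)/(1.555 − (-1.555)) = 0.253.
μ = 2.104 − (-1.555)·0.253 = 2.497.

μ ≈ 2.497, σ ≈ 0.253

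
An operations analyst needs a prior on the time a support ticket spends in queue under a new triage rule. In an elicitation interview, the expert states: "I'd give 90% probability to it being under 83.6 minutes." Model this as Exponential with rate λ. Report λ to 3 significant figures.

λ ≈ 0.0275

P(T < 83.6) = 1 − e^(−λ·83.6) = 0.9, so λ = −ln(1−0.9)/83.6 = −ln(0.1)/83.6 = 0.0275.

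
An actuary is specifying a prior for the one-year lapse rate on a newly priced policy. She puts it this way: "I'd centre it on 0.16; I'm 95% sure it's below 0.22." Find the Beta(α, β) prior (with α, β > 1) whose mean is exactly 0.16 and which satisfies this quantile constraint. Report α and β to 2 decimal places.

α ≈ 17.93, β ≈ 94.13

With mean 0.16 fixed, write α = 0.16s, β = 0.84s where s = α+β.
Need P(θ < 0.22) = 0.95 under Beta(0.16s, 0.84s). Normal approximation: (q−m)/√(m(1−m)/s) ≈ z_{0.95} = 1.64, so s ≈ 0.16·0.84·(1.64)²/(0.22−0.16)² = 101.0.
At s = 101.0: P(θ<0.22) ≈ 0.941. Adjusting to match 0.95 gives s ≈ 112.06.
So α = 0.16·112.06 ≈ 17.93, β = 0.84·112.06 ≈ 94.13.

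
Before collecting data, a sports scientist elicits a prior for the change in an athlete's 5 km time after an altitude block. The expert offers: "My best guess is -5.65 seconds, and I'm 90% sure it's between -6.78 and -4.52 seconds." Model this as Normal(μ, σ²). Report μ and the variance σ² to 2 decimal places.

A symmetric 90% interval runs μ ± z·σ with z = 1.645.
Half-width = 1.13, so σ = 1.13/1.645 = 0.687 and σ² = 0.47.
μ is the stated best guess, -5.65.

μ = -5.65, σ² = 0.47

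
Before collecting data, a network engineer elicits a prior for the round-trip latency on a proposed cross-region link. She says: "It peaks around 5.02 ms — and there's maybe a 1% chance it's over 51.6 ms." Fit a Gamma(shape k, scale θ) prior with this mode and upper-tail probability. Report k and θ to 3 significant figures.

k ≈ 1.56, θ ≈ 8.89

Gamma(k,θ) with k>1 has mode (k−1)θ, so θ = 5.02/(k−1).
Need P(X < 51.6) = 0.99 with θ tied to k this way. Start at k = 2, θ = 5.02: P(X<51.6) ≈ 1.000.
Too high — lower k to spread out. Iterating converges to k ≈ 1.56.
Then θ = 5.02/(1.56−1) ≈ 8.89.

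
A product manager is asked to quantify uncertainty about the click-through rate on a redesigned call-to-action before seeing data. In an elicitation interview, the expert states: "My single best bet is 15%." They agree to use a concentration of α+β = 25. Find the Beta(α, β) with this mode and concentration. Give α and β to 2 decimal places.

α = 4.45, β = 20.55

For α,β > 1 the Beta mode is (α−1)/(α+β−2). With α+β = 25, the mode is (α−1)/23.
Set (α−1)/23 = 0.15 → α = 1 + 0.15·23 = 4.45.
β = 25 − α = 20.55.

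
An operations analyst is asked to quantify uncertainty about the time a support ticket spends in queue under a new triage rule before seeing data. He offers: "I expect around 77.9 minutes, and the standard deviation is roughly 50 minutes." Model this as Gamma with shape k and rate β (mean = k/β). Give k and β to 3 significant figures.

k ≈ 2.43, β ≈ 0.0312

For Gamma(k, rate β): mean = k/β, variance = k/β², so CV = 1/√k.
CV = SD/mean = 50/77.9 = 0.6418, hence k = 1/CV² = 2.43.
Then β = k/mean = 2.43/77.9 = 0.0312.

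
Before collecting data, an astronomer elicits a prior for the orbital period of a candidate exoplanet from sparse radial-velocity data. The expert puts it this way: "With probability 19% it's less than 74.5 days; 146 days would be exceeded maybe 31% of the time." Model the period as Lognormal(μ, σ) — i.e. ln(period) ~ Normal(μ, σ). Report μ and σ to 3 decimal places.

μ ≈ 4.741, σ ≈ 0.490

If T ~ Lognormal(μ,σ) then ln T ~ Normal(μ,σ), so the p-quantile of ln T is μ + z_p·σ.
ln(74.5) = 4.311 and ln(146) = 4.984; z_{0.19} = -0.8779, z_{0.69} = 0.4959.
σ = (4.984 − 4.311)/(0.4959 − (-0.8779)) = 0.490.
μ = 4.311 − (-0.8779)·0.490 = 4.741.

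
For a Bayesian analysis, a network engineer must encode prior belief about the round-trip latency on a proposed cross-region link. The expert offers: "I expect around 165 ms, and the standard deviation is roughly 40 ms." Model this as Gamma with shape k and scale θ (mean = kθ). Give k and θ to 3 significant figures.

k ≈ 17, θ ≈ 9.7

For Gamma(k, scale θ): mean = kθ, variance = kθ², so CV = 1/√k.
CV = SD/mean = 40/165 = 0.2424, hence k = 1/CV² = 17.
Then θ = mean/k = 165/17 = 9.7.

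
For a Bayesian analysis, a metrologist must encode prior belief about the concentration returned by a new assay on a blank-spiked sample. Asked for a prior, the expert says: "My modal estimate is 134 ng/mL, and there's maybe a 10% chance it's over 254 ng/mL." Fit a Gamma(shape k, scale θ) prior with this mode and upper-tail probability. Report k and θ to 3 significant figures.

Gamma(k,θ) with k>1 has mode (k−1)θ, so θ = 134/(k−1).
Need P(X < 254) = 0.9 with θ tied to k this way. Start at k = 2, θ = 134: P(X<254) ≈ 0.565.
Too low — raise k to concentrate. Iterating converges to k ≈ 5.67.
Then θ = 134/(5.67−1) ≈ 28.7.

k ≈ 5.67, θ ≈ 28.7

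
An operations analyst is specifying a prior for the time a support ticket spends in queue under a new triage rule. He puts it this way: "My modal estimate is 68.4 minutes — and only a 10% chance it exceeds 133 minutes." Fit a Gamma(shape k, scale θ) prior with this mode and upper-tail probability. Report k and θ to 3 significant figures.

k ≈ 5.33, θ ≈ 15.8

Gamma(k,θ) with k>1 has mode (k−1)θ, so θ = 68.4/(k−1).
Need P(X < 133) = 0.9 with θ tied to k this way. Start at k = 2, θ = 68.4: P(X<133) ≈ 0.579.
Too low — raise k to concentrate. Iterating converges to k ≈ 5.33.
Then θ = 68.4/(5.33−1) ≈ 15.8.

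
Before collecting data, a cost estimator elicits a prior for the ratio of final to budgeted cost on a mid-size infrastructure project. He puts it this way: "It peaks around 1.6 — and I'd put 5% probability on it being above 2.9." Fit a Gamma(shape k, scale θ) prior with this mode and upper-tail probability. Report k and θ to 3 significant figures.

Gamma(k,θ) with k>1 has mode (k−1)θ, so θ = 1.6/(k−1).
Need P(X < 2.9) = 0.95 with θ tied to k this way. Start at k = 2, θ = 1.6: P(X<2.9) ≈ 0.541.
Too low — raise k to concentrate. Iterating converges to k ≈ 8.88.
Then θ = 1.6/(8.88−1) ≈ 0.203.

k ≈ 8.88, θ ≈ 0.203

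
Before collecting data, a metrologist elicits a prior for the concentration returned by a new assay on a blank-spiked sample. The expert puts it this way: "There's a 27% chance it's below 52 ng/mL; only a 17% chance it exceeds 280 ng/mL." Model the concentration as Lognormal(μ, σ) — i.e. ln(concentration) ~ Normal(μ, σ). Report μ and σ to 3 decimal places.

μ ≈ 4.610, σ ≈ 1.074

If T ~ Lognormal(μ,σ) then ln T ~ Normal(μ,σ), so the p-quantile of ln T is μ + z_p·σ.
ln(52) = 3.951 and ln(280) = 5.635; z_{0.27} = -0.6128, z_{0.83} = 0.9542.
σ = (5.635 − 3.951)/(0.9542 − (-0.6128)) = 1.074.
μ = 3.951 − (-0.6128)·1.074 = 4.610.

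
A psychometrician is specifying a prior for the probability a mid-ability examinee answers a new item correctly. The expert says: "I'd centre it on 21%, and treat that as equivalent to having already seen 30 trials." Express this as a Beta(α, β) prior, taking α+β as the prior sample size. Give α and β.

α = 6.3, β = 23.7

Under the effective-sample-size interpretation, Beta(α, β) has prior mean α/(α+β) and prior sample size α+β.
So α+β = 30 and α/(α+β) = 0.21, giving α = 0.21·30 = 6.3 and β = 30 − 6.3 = 23.7.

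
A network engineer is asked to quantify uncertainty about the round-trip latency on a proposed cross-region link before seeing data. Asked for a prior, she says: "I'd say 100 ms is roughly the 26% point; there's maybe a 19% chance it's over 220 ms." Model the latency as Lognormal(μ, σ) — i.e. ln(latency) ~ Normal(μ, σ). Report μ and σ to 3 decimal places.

If T ~ Lognormal(μ,σ) then ln T ~ Normal(μ,σ), so the p-quantile of ln T is μ + z_p·σ.
ln(100) = 4.605 and ln(220) = 5.394; z_{0.26} = -0.6433, z_{0.81} = 0.8779.
σ = (5.394 − 4.605)/(0.8779 − (-0.6433)) = 0.518.
μ = 4.605 − (-0.6433)·0.518 = 4.939.

μ ≈ 4.939, σ ≈ 0.518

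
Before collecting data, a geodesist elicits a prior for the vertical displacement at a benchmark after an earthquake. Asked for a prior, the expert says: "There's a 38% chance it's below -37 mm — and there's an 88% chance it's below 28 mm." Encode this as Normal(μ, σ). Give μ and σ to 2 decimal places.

For Normal(μ,σ), the p-quantile is μ + z_p·σ. Here z_{0.38} = -0.3055, z_{0.88} = 1.175.
So -37 = μ − 0.3055σ and 28 = μ + 1.175σ.
Subtracting: σ = (28 − -37)/(1.175 − (-0.3055)) = 43.91.
Then μ = -37 − (-0.3055)·43.91 = -23.59.

μ = -23.59, σ = 43.91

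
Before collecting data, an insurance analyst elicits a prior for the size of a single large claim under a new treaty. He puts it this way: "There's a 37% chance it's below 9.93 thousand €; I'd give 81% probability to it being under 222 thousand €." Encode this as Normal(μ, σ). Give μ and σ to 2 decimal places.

μ = 68.10, σ = 175.30

The p-quantile of Normal(μ,σ) is μ + z_p·σ, with z_{0.37} = -0.3319 and z_{0.81} = 0.8779.
Eliminate σ: μ = (z₂·x₁ − z₁·x₂)/(z₂ − z₁) = (0.8779·9.93 − (-0.3319)·222)/1.21 = 68.10.
Then σ = (x₂ − x₁)/(z₂ − z₁) = (222 − 9.93)/1.21 = 175.30.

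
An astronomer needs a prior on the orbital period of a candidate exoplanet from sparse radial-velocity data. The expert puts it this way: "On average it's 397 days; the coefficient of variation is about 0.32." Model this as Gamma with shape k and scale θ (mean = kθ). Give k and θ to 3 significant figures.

k ≈ 9.77, θ ≈ 40.7

For Gamma(k, scale θ): mean = kθ, variance = kθ², so CV = 1/√k.
CV = 0.32, hence k = 1/CV² = 9.77.
Then θ = mean/k = 397/9.77 = 40.7.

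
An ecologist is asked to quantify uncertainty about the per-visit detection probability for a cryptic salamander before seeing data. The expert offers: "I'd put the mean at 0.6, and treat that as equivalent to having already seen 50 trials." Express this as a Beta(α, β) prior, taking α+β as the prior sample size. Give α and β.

α = 30, β = 20

Under the effective-sample-size interpretation, Beta(α, β) has prior mean α/(α+β) and prior sample size α+β.
So α+β = 50 and α/(α+β) = 0.6, giving α = 0.6·50 = 30 and β = 50 − 30 = 20.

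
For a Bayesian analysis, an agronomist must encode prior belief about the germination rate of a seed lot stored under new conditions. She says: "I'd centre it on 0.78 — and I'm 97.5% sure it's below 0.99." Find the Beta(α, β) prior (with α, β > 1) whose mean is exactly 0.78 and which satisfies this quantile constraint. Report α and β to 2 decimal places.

α ≈ 4.00, β ≈ 1.13

With mean 0.78 fixed, write α = 0.78s, β = 0.22s where s = α+β.
Need P(θ < 0.99) = 0.975 under Beta(0.78s, 0.22s). Normal approximation: (q−m)/√(m(1−m)/s) ≈ z_{0.975} = 1.96, so s ≈ 0.78·0.22·(1.96)²/(0.99−0.78)² = 14.9.
At s = 14.9: P(θ<0.99) ≈ 1.000. Adjusting to match 0.975 gives s ≈ 5.13.
So α = 0.78·5.13 ≈ 4.00, β = 0.22·5.13 ≈ 1.13.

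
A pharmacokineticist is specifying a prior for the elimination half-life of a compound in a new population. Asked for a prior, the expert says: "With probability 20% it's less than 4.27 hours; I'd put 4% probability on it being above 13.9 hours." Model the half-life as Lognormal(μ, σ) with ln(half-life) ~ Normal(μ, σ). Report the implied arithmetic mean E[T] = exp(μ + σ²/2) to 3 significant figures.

E[T] ≈ 6.95 hours

If T ~ Lognormal(μ,σ) then ln T ~ Normal(μ,σ), so the p-quantile of ln T is μ + z_p·σ.
ln(4.27) = 1.452 and ln(13.9) = 2.632; z_{0.2} = -0.8416, z_{0.96} = 1.751.
σ = (2.632 − 1.452)/(1.751 − (-0.8416)) = 0.455.
μ = 1.452 − (-0.8416)·0.455 = 1.835.
E[T] = exp(μ + σ²/2) = exp(1.835 + 0.1036) = 6.95 hours.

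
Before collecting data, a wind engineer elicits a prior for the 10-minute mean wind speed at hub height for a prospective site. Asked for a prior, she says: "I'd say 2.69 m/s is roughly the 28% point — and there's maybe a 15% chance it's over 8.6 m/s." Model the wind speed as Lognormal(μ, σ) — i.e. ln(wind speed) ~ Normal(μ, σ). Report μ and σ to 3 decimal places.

If T ~ Lognormal(μ,σ) then ln T ~ Normal(μ,σ), so the p-quantile of ln T is μ + z_p·σ.
ln(2.69) = 0.9895 and ln(8.6) = 2.152; z_{0.28} = -0.5828, z_{0.85} = 1.036.
σ = (2.152 − 0.9895)/(1.036 − (-0.5828)) = 0.718.
μ = 0.9895 − (-0.5828)·0.718 = 1.408.

μ ≈ 1.408, σ ≈ 0.718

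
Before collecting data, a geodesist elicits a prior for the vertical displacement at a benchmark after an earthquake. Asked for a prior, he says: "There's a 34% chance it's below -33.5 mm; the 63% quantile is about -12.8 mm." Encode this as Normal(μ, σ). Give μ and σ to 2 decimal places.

The p-quantile of Normal(μ,σ) is μ + z_p·σ, with z_{0.34} = -0.4125 and z_{0.63} = 0.3319.
Eliminate σ: μ = (z₂·x₁ − z₁·x₂)/(z₂ − z₁) = (0.3319·-33.5 − (-0.4125)·-12.8)/0.7443 = -22.03.
Then σ = (x₂ − x₁)/(z₂ − z₁) = (-12.8 − -33.5)/0.7443 = 27.81.

μ = -22.03, σ = 27.81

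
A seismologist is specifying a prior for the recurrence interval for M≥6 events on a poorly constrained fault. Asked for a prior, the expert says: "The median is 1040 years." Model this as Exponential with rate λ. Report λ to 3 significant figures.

λ ≈ 0.000666

Exponential median = ln 2 / λ, so λ = ln 2 / 1040.0 = 0.000666.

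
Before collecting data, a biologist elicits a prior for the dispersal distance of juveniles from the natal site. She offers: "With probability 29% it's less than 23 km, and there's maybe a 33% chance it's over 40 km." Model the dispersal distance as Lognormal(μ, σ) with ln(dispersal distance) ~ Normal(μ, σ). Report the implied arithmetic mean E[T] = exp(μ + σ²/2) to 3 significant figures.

E[T] ≈ 36.6 km

If T ~ Lognormal(μ,σ) then ln T ~ Normal(μ,σ), so the p-quantile of ln T is μ + z_p·σ.
ln(23) = 3.135 and ln(40) = 3.689; z_{0.29} = -0.5534, z_{0.67} = 0.4399.
σ = (3.689 − 3.135)/(0.4399 − (-0.5534)) = 0.557.
μ = 3.135 − (-0.5534)·0.557 = 3.444.
E[T] = exp(μ + σ²/2) = exp(3.444 + 0.1552) = 36.6 km.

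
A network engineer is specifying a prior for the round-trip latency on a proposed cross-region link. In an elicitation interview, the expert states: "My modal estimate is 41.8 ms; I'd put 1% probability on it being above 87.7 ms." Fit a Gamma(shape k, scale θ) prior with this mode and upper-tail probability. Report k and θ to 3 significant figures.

Gamma(k,θ) with k>1 has mode (k−1)θ, so θ = 41.8/(k−1).
Need P(X < 87.7) = 0.99 with θ tied to k this way. Start at k = 2, θ = 41.8: P(X<87.7) ≈ 0.620.
Too low — raise k to concentrate. Iterating converges to k ≈ 9.86.
Then θ = 41.8/(9.86−1) ≈ 4.72.

k ≈ 9.86, θ ≈ 4.72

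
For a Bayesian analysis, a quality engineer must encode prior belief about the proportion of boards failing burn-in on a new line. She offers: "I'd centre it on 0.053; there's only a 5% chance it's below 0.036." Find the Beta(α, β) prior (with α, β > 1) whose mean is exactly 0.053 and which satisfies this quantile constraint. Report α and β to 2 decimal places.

α ≈ 21.33, β ≈ 381.19

With mean 0.053 fixed, write α = 0.053s, β = 0.947s where s = α+β.
Need P(θ < 0.036) = 0.05 under Beta(0.053s, 0.947s). Normal approximation: (q−m)/√(m(1−m)/s) ≈ z_{0.05} = -1.64, so s ≈ 0.053·0.947·(-1.64)²/(0.036−0.053)² = 469.9.
At s = 469.9: P(θ<0.036) ≈ 0.037. Adjusting to match 0.05 gives s ≈ 402.52.
So α = 0.053·402.52 ≈ 21.33, β = 0.947·402.52 ≈ 381.19.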